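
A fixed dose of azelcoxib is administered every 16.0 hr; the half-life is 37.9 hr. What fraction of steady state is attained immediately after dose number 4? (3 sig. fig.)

0.690

k = ln 2 / 37.9 = 0.01829 hr⁻¹
f_n = 1 − e^(−nkτ) = 1 − e^(−4 × 0.01829 × 16.0) = 1 − e^(−1.170) = 1 − 0.3102 ≈ 0.690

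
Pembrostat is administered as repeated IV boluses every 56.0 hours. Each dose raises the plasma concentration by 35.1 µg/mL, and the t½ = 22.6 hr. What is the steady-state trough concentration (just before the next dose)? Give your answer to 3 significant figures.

k = ln 2 / 22.6 = 0.03067 hr⁻¹
Fraction remaining after one interval: e^(−kτ) = e^(−0.03067 × 56.0) = 0.1795
R = 1 / (1 − 0.1795) = 1.219
Css,max = 35.1 × 1.219 = 42.78 µg/mL
Css,min = Css,max × e^(−kτ) = 42.78 × 0.1795 ≈ 7.68 µg/mL

7.68 µg/mL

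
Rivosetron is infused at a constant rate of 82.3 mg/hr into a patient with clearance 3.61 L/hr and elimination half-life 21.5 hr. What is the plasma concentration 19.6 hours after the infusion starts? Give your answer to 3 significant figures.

Css = rate / CL = 82.3 / 3.61 = 22.80 µg/mL
k = ln 2 / 21.5 = 0.03224 hr⁻¹
C(t) = Css (1 − e^(−kt)) = 22.80 × (1 − e^(−0.6319)) = 22.80 × 0.4684 ≈ 10.7 µg/mL

10.7 µg/mL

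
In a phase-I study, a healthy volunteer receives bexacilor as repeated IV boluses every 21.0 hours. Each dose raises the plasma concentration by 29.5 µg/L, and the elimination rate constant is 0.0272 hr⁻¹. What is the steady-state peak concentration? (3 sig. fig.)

Fraction remaining after one interval: e^(−kτ) = e^(−0.02720 × 21.0) = 0.5648
R = 1 / (1 − 0.5648) = 2.298
Css,max = 29.5 × 2.298 ≈ 67.8 µg/L

67.8 µg/L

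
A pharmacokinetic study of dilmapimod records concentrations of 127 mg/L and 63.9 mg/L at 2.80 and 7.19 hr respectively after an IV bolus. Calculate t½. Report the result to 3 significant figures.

k = ln(C₁/C₂) / (t₂ − t₁) = ln(127/63.9) / (7.19 − 2.80)
  = 0.6869 / 4.390 = 0.1565 hr⁻¹
t½ = ln 2 / k = ln 2 / 0.1565 ≈ 4.43 hours

4.43 hours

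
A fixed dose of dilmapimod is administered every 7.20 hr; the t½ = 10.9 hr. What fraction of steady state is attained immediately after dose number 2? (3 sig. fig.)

0.600

k = ln 2 / 10.9 = 0.06359 hr⁻¹
f_n = 1 − e^(−nkτ) = 1 − e^(−2 × 0.06359 × 7.20) = 1 − e^(−0.9157) = 1 − 0.4002 ≈ 0.600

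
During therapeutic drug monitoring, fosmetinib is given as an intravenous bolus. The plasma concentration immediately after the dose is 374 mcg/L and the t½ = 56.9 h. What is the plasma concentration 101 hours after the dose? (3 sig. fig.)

109 mcg/L

k = ln 2 / 56.9 = 0.01218 h⁻¹
101 h is 1.775 half-lives, so C = 374 × (1/2)^1.775 = 374 × 0.2922 ≈ 109 mcg/L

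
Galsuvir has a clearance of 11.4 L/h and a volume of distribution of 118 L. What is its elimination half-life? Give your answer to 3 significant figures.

k = CL / V = 11.4 / 118 = 0.09661 h⁻¹
t½ = ln 2 / k = ln 2 / 0.09661 ≈ 7.17 hours

7.17 hours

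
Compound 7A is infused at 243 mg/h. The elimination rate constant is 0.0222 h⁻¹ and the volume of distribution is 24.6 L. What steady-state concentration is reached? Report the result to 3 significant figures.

445 µg/mL

CL = k · V = 0.0222 × 24.6 = 0.5461 L/h
Css = rate / CL = 243 / 0.5461 ≈ 445 µg/mL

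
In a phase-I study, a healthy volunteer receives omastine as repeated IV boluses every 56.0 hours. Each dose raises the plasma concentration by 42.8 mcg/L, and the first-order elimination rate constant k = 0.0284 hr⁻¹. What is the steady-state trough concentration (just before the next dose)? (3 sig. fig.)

11.0 mcg/L

Fraction remaining after one interval: e^(−kτ) = e^(−0.02840 × 56.0) = 0.2038
R = 1 / (1 − 0.2038) = 1.256
Css,max = 42.8 × 1.256 = 53.76 mcg/L
Css,min = Css,max × e^(−kτ) = 53.76 × 0.2038 ≈ 11.0 mcg/L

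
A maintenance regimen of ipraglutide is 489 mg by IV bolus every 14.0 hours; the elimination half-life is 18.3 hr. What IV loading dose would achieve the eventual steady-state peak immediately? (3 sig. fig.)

k = ln 2 / 18.3 = 0.03788 hr⁻¹
Accumulation ratio R = 1 / (1 − e^(−kτ)) = 1 / (1 − e^(−0.03788×14.0)) = 1 / (1 − 0.5884) = 2.430
Loading dose = maintenance dose × R = 489 × 2.430 ≈ 1190 mg

1190 mg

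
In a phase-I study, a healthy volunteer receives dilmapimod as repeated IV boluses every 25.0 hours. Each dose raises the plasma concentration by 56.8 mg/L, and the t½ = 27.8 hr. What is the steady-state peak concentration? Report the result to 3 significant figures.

k = ln 2 / 27.8 = 0.02493 hr⁻¹
Fraction remaining after one interval: e^(−kτ) = e^(−0.02493 × 25.0) = 0.5362
R = 1 / (1 − 0.5362) = 2.156
Css,max = 56.8 × 2.156 ≈ 122 mg/L

122 mg/L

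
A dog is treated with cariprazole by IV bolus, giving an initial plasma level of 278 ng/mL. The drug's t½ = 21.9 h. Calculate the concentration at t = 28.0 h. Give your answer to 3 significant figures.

k = ln 2 / 21.9 = 0.03165 h⁻¹
28.0 h is 1.279 half-lives, so C = 278 × (1/2)^1.279 = 278 × 0.4122 ≈ 115 ng/mL

115 ng/mL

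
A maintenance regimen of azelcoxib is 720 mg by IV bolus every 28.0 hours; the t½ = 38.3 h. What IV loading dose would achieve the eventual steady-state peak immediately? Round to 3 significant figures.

k = ln 2 / 38.3 = 0.01810 h⁻¹
Accumulation ratio R = 1 / (1 − e^(−kτ)) = 1 / (1 − e^(−0.01810×28.0)) = 1 / (1 − 0.6025) = 2.515
Loading dose = maintenance dose × R = 720 × 2.515 ≈ 1810 mg

1810 mg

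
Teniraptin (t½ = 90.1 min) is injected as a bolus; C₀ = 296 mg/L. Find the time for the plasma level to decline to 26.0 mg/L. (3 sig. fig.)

k = ln 2 / 90.1 = 0.007693 min⁻¹
C(t) = C₀ e^(−kt)  ⇒  t = ln(C₀/C) / k
t = ln(296/26.0) / 0.007693 = 2.432 / 0.007693 ≈ 316 minutes

316 minutes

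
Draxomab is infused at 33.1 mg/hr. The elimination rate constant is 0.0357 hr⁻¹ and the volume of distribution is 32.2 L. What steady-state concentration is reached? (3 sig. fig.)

28.8 mg/L

CL = k · V = 0.0357 × 32.2 = 1.150 L/hr
Css = rate / CL = 33.1 / 1.150 ≈ 28.8 mg/L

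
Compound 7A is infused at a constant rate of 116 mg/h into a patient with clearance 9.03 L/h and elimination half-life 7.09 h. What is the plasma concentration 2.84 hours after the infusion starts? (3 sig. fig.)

Css = rate / CL = 116 / 9.03 = 12.85 mg/L
k = ln 2 / 7.09 = 0.09776 h⁻¹
C(t) = Css (1 − e^(−kt)) = 12.85 × (1 − e^(−0.2776)) = 12.85 × 0.2424 ≈ 3.11 mg/L

3.11 mg/L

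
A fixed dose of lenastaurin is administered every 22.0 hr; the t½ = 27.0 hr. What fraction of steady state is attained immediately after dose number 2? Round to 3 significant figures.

0.677

k = ln 2 / 27.0 = 0.02567 hr⁻¹
f_n = 1 − e^(−nkτ) = 1 − e^(−2 × 0.02567 × 22.0) = 1 − e^(−1.130) = 1 − 0.3232 ≈ 0.677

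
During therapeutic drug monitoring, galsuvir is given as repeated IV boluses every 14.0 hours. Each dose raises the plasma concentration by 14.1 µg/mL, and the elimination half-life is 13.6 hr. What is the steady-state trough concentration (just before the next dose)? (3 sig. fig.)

13.5 µg/mL

k = ln 2 / 13.6 = 0.05097 hr⁻¹
Fraction remaining after one interval: e^(−kτ) = e^(−0.05097 × 14.0) = 0.4899
R = 1 / (1 − 0.4899) = 1.960
Css,max = 14.1 × 1.960 = 27.64 µg/mL
Css,min = Css,max × e^(−kτ) = 27.64 × 0.4899 ≈ 13.5 µg/mL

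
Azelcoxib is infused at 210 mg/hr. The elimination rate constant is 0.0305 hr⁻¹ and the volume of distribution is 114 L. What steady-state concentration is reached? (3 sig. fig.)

60.4 µg/mL

CL = k · V = 0.0305 × 114 = 3.477 L/hr
Css = rate / CL = 210 / 3.477 ≈ 60.4 µg/mL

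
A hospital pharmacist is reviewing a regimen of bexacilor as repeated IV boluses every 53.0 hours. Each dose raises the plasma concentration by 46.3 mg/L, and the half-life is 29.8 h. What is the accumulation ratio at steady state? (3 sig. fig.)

1.41

k = ln 2 / 29.8 = 0.02326 h⁻¹
Fraction remaining after one interval: e^(−kτ) = e^(−0.02326 × 53.0) = 0.2915
R = 1 / (1 − 0.2915) = 1 / 0.7085 ≈ 1.41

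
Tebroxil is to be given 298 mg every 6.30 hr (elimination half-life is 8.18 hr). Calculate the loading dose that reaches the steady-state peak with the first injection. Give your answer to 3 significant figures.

720 mg

k = ln 2 / 8.18 = 0.08474 hr⁻¹
Accumulation ratio R = 1 / (1 − e^(−kτ)) = 1 / (1 − e^(−0.08474×6.30)) = 1 / (1 − 0.5863) = 2.417
Loading dose = maintenance dose × R = 298 × 2.417 ≈ 720 mg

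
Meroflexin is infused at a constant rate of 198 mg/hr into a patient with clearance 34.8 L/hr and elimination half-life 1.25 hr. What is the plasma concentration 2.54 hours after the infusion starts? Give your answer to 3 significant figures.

4.30 µg/mL

Css = rate / CL = 198 / 34.8 = 5.690 µg/mL
k = ln 2 / 1.25 = 0.5545 hr⁻¹
C(t) = Css (1 − e^(−kt)) = 5.690 × (1 − e^(−1.408)) = 5.690 × 0.7555 ≈ 4.30 µg/mL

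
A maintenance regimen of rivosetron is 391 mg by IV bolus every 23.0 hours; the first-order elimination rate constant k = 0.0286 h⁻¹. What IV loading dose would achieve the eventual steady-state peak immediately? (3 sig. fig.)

811 mg

Accumulation ratio R = 1 / (1 − e^(−kτ)) = 1 / (1 − e^(−0.02860×23.0)) = 1 / (1 − 0.5180) = 2.075
Loading dose = maintenance dose × R = 391 × 2.075 ≈ 811 mg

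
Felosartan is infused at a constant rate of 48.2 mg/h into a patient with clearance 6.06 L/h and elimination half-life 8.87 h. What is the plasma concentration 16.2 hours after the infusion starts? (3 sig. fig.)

Css = rate / CL = 48.2 / 6.06 = 7.954 mg/L
k = ln 2 / 8.87 = 0.07815 h⁻¹
C(t) = Css (1 − e^(−kt)) = 7.954 × (1 − e^(−1.266)) = 7.954 × 0.7180 ≈ 5.71 mg/L

5.71 mg/L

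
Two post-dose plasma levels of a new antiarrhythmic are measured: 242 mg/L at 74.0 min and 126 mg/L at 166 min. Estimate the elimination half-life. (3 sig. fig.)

k = ln(C₁/C₂) / (t₂ − t₁) = ln(242/126) / (166 − 74.0)
  = 0.6527 / 92.00 = 0.007094 min⁻¹
t½ = ln 2 / k = ln 2 / 0.007094 ≈ 97.7 minutes

97.7 minutes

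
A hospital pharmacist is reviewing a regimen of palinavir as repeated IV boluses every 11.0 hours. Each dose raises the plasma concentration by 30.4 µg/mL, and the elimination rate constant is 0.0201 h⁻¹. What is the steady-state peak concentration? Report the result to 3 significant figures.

153 µg/mL

Fraction remaining after one interval: e^(−kτ) = e^(−0.02010 × 11.0) = 0.8016
R = 1 / (1 − 0.8016) = 5.041
Css,max = 30.4 × 5.041 ≈ 153 µg/mL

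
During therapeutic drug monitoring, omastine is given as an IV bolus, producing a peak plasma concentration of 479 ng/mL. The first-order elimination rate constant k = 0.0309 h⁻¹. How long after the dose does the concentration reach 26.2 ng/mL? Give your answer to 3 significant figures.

C(t) = C₀ e^(−kt)  ⇒  t = ln(C₀/C) / k
t = ln(479/26.2) / 0.03090 = 2.906 / 0.03090 ≈ 94.0 hours

94.0 hours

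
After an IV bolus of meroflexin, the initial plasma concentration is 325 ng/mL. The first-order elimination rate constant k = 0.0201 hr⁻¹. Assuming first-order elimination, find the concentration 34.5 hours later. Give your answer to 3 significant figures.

C(t) = C₀ e^(−kt) = 325 × e^(−0.02010 × 34.5) = 325 × e^(−0.6935) = 325 × 0.4998 ≈ 162 ng/mL

162 ng/mL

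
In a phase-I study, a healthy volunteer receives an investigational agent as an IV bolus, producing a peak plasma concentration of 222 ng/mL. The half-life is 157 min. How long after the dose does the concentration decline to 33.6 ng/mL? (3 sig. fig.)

428 minutes

k = ln 2 / 157 = 0.004415 min⁻¹
C(t) = C₀ e^(−kt)  ⇒  t = ln(C₀/C) / k
t = ln(222/33.6) / 0.004415 = 1.888 / 0.004415 ≈ 428 minutes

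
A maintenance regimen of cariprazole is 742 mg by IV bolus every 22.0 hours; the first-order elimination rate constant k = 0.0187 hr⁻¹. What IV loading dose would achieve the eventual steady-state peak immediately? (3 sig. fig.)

Accumulation ratio R = 1 / (1 − e^(−kτ)) = 1 / (1 − e^(−0.01870×22.0)) = 1 / (1 − 0.6627) = 2.965
Loading dose = maintenance dose × R = 742 × 2.965 ≈ 2200 mg

2200 mg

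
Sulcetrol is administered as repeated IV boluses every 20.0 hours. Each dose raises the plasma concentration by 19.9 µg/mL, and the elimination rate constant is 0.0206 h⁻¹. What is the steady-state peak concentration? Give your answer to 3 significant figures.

58.9 µg/mL

Fraction remaining after one interval: e^(−kτ) = e^(−0.02060 × 20.0) = 0.6623
R = 1 / (1 − 0.6623) = 2.961
Css,max = 19.9 × 2.961 ≈ 58.9 µg/mL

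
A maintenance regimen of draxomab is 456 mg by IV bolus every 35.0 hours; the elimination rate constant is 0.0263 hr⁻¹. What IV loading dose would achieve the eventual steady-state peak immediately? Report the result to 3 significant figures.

758 mg

Accumulation ratio R = 1 / (1 − e^(−kτ)) = 1 / (1 − e^(−0.02630×35.0)) = 1 / (1 − 0.3983) = 1.662
Loading dose = maintenance dose × R = 456 × 1.662 ≈ 758 mg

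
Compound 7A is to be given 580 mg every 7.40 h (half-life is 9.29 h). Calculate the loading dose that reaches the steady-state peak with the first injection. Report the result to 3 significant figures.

1370 mg

k = ln 2 / 9.29 = 0.07461 h⁻¹
Accumulation ratio R = 1 / (1 − e^(−kτ)) = 1 / (1 − e^(−0.07461×7.40)) = 1 / (1 − 0.5757) = 2.357
Loading dose = maintenance dose × R = 580 × 2.357 ≈ 1370 mg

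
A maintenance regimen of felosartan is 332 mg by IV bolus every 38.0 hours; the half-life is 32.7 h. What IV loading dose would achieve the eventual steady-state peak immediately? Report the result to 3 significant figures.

600 mg

k = ln 2 / 32.7 = 0.02120 h⁻¹
Accumulation ratio R = 1 / (1 − e^(−kτ)) = 1 / (1 − e^(−0.02120×38.0)) = 1 / (1 − 0.4469) = 1.808
Loading dose = maintenance dose × R = 332 × 1.808 ≈ 600 mg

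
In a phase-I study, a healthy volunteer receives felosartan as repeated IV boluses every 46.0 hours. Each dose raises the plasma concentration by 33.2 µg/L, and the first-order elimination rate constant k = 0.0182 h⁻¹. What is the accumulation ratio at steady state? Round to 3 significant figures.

1.76

Fraction remaining after one interval: e^(−kτ) = e^(−0.01820 × 46.0) = 0.4329
R = 1 / (1 − 0.4329) = 1 / 0.5671 ≈ 1.76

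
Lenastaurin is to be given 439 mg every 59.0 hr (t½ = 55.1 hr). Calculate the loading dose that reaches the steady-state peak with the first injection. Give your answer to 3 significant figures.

838 mg

k = ln 2 / 55.1 = 0.01258 hr⁻¹
Accumulation ratio R = 1 / (1 − e^(−kτ)) = 1 / (1 − e^(−0.01258×59.0)) = 1 / (1 − 0.4761) = 1.909
Loading dose = maintenance dose × R = 439 × 1.909 ≈ 838 mg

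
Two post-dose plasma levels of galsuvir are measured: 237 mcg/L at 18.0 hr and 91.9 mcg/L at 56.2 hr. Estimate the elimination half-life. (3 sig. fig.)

k = ln(C₁/C₂) / (t₂ − t₁) = ln(237/91.9) / (56.2 − 18.0)
  = 0.9474 / 38.20 = 0.02480 hr⁻¹
t½ = ln 2 / k = ln 2 / 0.02480 ≈ 27.9 hours

27.9 hours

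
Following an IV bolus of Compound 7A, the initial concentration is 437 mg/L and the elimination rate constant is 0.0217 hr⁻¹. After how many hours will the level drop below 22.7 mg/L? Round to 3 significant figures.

136 hours

C(t) = C₀ e^(−kt)  ⇒  t = ln(C₀/C) / k
t = ln(437/22.7) / 0.02170 = 2.958 / 0.02170 ≈ 136 hours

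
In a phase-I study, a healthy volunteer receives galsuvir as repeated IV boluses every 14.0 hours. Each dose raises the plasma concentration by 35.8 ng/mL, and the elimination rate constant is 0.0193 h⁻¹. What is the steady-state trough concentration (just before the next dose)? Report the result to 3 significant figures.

Fraction remaining after one interval: e^(−kτ) = e^(−0.01930 × 14.0) = 0.7632
R = 1 / (1 − 0.7632) = 4.223
Css,max = 35.8 × 4.223 = 151.2 ng/mL
Css,min = Css,max × e^(−kτ) = 151.2 × 0.7632 ≈ 115 ng/mL

115 ng/mL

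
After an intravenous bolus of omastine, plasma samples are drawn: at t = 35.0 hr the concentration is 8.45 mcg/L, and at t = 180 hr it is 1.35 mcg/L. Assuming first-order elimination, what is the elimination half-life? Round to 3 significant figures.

k = ln(C₁/C₂) / (t₂ − t₁) = ln(8.45/1.35) / (180 − 35.0)
  = 1.834 / 145.0 = 0.01265 hr⁻¹
t½ = ln 2 / k = ln 2 / 0.01265 ≈ 54.8 hours

54.8 hours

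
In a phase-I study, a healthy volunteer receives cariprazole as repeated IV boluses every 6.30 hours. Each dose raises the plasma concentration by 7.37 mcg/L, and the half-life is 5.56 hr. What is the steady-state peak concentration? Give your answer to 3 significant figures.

k = ln 2 / 5.56 = 0.1247 hr⁻¹
Fraction remaining after one interval: e^(−kτ) = e^(−0.1247 × 6.30) = 0.4559
R = 1 / (1 − 0.4559) = 1.838
Css,max = 7.37 × 1.838 ≈ 13.5 mcg/L

13.5 mcg/L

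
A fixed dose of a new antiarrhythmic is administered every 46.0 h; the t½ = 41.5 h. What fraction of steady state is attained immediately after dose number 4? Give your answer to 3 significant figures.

0.954

k = ln 2 / 41.5 = 0.01670 h⁻¹
f_n = 1 − e^(−nkτ) = 1 − e^(−4 × 0.01670 × 46.0) = 1 − e^(−3.073) = 1 − 0.04627 ≈ 0.954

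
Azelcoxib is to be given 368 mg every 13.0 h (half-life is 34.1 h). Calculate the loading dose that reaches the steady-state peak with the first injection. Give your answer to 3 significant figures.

1580 mg

k = ln 2 / 34.1 = 0.02033 h⁻¹
Accumulation ratio R = 1 / (1 − e^(−kτ)) = 1 / (1 − e^(−0.02033×13.0)) = 1 / (1 − 0.7678) = 4.306
Loading dose = maintenance dose × R = 368 × 4.306 ≈ 1580 mg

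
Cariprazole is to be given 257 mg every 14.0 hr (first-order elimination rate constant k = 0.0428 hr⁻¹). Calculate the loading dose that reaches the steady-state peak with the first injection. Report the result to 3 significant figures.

Accumulation ratio R = 1 / (1 − e^(−kτ)) = 1 / (1 − e^(−0.04280×14.0)) = 1 / (1 − 0.5493) = 2.219
Loading dose = maintenance dose × R = 257 × 2.219 ≈ 570 mg

570 mg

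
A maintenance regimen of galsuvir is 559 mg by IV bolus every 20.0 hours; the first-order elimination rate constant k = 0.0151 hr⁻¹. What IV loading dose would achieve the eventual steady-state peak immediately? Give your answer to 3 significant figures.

2140 mg

Accumulation ratio R = 1 / (1 − e^(−kτ)) = 1 / (1 − e^(−0.01510×20.0)) = 1 / (1 − 0.7393) = 3.836
Loading dose = maintenance dose × R = 559 × 3.836 ≈ 2140 mg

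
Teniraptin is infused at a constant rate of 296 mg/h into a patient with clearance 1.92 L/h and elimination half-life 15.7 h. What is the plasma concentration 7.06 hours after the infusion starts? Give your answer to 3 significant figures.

41.3 mg/L

Css = rate / CL = 296 / 1.92 = 154.2 mg/L
k = ln 2 / 15.7 = 0.04415 h⁻¹
C(t) = Css (1 − e^(−kt)) = 154.2 × (1 − e^(−0.3117)) = 154.2 × 0.2678 ≈ 41.3 mg/L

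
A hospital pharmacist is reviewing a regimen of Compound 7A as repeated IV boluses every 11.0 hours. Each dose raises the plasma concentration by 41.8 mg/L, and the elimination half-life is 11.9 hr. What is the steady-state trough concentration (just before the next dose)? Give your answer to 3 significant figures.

46.6 mg/L

k = ln 2 / 11.9 = 0.05825 hr⁻¹
Fraction remaining after one interval: e^(−kτ) = e^(−0.05825 × 11.0) = 0.5269
R = 1 / (1 − 0.5269) = 2.114
Css,max = 41.8 × 2.114 = 88.36 mg/L
Css,min = Css,max × e^(−kτ) = 88.36 × 0.5269 ≈ 46.6 mg/L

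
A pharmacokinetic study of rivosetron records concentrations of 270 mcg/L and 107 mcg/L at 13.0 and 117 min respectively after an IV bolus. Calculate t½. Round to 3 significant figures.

k = ln(C₁/C₂) / (t₂ − t₁) = ln(270/107) / (117 − 13.0)
  = 0.9256 / 104.0 = 0.008900 min⁻¹
t½ = ln 2 / k = ln 2 / 0.008900 ≈ 77.9 minutes

77.9 minutes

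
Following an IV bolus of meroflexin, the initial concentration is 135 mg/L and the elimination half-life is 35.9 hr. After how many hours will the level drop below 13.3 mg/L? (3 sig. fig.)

k = ln 2 / 35.9 = 0.01931 hr⁻¹
C(t) = C₀ e^(−kt)  ⇒  t = ln(C₀/C) / k
t = ln(135/13.3) / 0.01931 = 2.318 / 0.01931 ≈ 120 hours

120 hours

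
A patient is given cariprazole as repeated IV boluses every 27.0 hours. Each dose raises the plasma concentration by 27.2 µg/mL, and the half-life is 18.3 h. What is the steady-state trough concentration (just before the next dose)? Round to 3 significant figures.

k = ln 2 / 18.3 = 0.03788 h⁻¹
Fraction remaining after one interval: e^(−kτ) = e^(−0.03788 × 27.0) = 0.3596
R = 1 / (1 − 0.3596) = 1.562
Css,max = 27.2 × 1.562 = 42.48 µg/mL
Css,min = Css,max × e^(−kτ) = 42.48 × 0.3596 ≈ 15.3 µg/mL

15.3 µg/mL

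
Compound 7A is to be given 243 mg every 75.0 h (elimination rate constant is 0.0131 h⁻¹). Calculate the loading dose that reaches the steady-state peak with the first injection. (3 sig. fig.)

Accumulation ratio R = 1 / (1 − e^(−kτ)) = 1 / (1 − e^(−0.01310×75.0)) = 1 / (1 − 0.3744) = 1.598
Loading dose = maintenance dose × R = 243 × 1.598 ≈ 388 mg

388 mg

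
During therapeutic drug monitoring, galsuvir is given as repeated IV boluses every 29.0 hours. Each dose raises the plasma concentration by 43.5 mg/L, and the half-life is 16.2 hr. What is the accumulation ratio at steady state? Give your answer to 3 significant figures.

k = ln 2 / 16.2 = 0.04279 hr⁻¹
Fraction remaining after one interval: e^(−kτ) = e^(−0.04279 × 29.0) = 0.2891
R = 1 / (1 − 0.2891) = 1 / 0.7109 ≈ 1.41

1.41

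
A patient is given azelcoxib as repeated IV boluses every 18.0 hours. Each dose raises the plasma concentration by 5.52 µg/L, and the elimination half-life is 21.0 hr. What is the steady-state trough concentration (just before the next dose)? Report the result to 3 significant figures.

k = ln 2 / 21.0 = 0.03301 hr⁻¹
Fraction remaining after one interval: e^(−kτ) = e^(−0.03301 × 18.0) = 0.5520
R = 1 / (1 − 0.5520) = 2.232
Css,max = 5.52 × 2.232 = 12.32 µg/L
Css,min = Css,max × e^(−kτ) = 12.32 × 0.5520 ≈ 6.80 µg/L

6.80 µg/L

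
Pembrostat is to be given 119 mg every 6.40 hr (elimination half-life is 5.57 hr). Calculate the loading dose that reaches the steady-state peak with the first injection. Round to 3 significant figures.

217 mg

k = ln 2 / 5.57 = 0.1244 hr⁻¹
Accumulation ratio R = 1 / (1 − e^(−kτ)) = 1 / (1 − e^(−0.1244×6.40)) = 1 / (1 − 0.4509) = 1.821
Loading dose = maintenance dose × R = 119 × 1.821 ≈ 217 mg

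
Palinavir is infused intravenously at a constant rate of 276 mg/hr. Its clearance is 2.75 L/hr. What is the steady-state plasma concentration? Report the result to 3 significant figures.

Css = infusion rate / CL = 276 / 2.75 ≈ 100 µg/mL

100 µg/mL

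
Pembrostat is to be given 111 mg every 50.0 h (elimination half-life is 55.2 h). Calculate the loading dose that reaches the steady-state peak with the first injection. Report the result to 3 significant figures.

k = ln 2 / 55.2 = 0.01256 h⁻¹
Accumulation ratio R = 1 / (1 − e^(−kτ)) = 1 / (1 − e^(−0.01256×50.0)) = 1 / (1 − 0.5337) = 2.145
Loading dose = maintenance dose × R = 111 × 2.145 ≈ 238 mg

238 mg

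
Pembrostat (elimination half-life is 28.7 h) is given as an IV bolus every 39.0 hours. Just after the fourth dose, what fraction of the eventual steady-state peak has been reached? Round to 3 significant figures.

0.977

k = ln 2 / 28.7 = 0.02415 h⁻¹
f_n = 1 − e^(−nkτ) = 1 − e^(−4 × 0.02415 × 39.0) = 1 − e^(−3.768) = 1 − 0.02311 ≈ 0.977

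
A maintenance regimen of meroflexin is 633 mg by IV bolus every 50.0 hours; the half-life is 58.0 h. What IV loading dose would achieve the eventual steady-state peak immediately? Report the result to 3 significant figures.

k = ln 2 / 58.0 = 0.01195 h⁻¹
Accumulation ratio R = 1 / (1 − e^(−kτ)) = 1 / (1 − e^(−0.01195×50.0)) = 1 / (1 − 0.5502) = 2.223
Loading dose = maintenance dose × R = 633 × 2.223 ≈ 1410 mg

1410 mg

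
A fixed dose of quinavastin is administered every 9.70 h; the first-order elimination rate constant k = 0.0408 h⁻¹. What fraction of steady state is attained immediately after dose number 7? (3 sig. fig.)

0.937

f_n = 1 − e^(−nkτ) = 1 − e^(−7 × 0.04080 × 9.70) = 1 − e^(−2.770) = 1 − 0.06264 ≈ 0.937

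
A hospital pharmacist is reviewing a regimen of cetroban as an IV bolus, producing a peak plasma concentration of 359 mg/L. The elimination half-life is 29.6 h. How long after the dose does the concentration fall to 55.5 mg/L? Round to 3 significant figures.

79.7 hours

k = ln 2 / 29.6 = 0.02342 h⁻¹
C(t) = C₀ e^(−kt)  ⇒  t = ln(C₀/C) / k
t = ln(359/55.5) / 0.02342 = 1.867 / 0.02342 ≈ 79.7 hours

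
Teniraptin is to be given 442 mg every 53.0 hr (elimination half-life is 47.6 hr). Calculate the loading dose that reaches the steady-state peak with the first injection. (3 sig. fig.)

822 mg

k = ln 2 / 47.6 = 0.01456 hr⁻¹
Accumulation ratio R = 1 / (1 − e^(−kτ)) = 1 / (1 − e^(−0.01456×53.0)) = 1 / (1 − 0.4622) = 1.859
Loading dose = maintenance dose × R = 442 × 1.859 ≈ 822 mg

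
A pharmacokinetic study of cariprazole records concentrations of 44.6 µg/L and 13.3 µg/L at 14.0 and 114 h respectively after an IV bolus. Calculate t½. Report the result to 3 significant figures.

57.3 hours

k = ln(C₁/C₂) / (t₂ − t₁) = ln(44.6/13.3) / (114 − 14.0)
  = 1.210 / 100.0 = 0.01210 h⁻¹
t½ = ln 2 / k = ln 2 / 0.01210 ≈ 57.3 hours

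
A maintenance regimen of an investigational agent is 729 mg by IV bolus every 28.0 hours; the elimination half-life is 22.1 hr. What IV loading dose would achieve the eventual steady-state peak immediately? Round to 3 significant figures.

k = ln 2 / 22.1 = 0.03136 hr⁻¹
Accumulation ratio R = 1 / (1 − e^(−kτ)) = 1 / (1 − e^(−0.03136×28.0)) = 1 / (1 − 0.4155) = 1.711
Loading dose = maintenance dose × R = 729 × 1.711 ≈ 1250 mg

1250 mg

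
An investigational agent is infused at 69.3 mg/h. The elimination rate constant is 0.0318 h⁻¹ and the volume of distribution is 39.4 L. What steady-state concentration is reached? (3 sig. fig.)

CL = k · V = 0.0318 × 39.4 = 1.253 L/h
Css = rate / CL = 69.3 / 1.253 ≈ 55.3 mg/L

55.3 mg/L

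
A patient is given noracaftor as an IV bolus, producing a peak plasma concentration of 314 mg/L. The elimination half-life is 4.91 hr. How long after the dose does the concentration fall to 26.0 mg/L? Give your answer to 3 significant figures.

17.6 hours

k = ln 2 / 4.91 = 0.1412 hr⁻¹
C(t) = C₀ e^(−kt)  ⇒  t = ln(C₀/C) / k
t = ln(314/26.0) / 0.1412 = 2.491 / 0.1412 ≈ 17.6 hours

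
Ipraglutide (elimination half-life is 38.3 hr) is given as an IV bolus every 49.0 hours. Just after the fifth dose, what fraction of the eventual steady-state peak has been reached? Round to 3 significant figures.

0.988

k = ln 2 / 38.3 = 0.01810 hr⁻¹
f_n = 1 − e^(−nkτ) = 1 − e^(−5 × 0.01810 × 49.0) = 1 − e^(−4.434) = 1 − 0.01187 ≈ 0.988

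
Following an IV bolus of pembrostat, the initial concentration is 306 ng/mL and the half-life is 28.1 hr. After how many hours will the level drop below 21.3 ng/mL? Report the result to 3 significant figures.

108 hours

k = ln 2 / 28.1 = 0.02467 hr⁻¹
C(t) = C₀ e^(−kt)  ⇒  t = ln(C₀/C) / k
t = ln(306/21.3) / 0.02467 = 2.665 / 0.02467 ≈ 108 hours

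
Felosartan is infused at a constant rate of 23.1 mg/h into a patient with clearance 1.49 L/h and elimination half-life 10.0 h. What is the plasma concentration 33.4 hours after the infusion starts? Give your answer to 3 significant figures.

14.0 mg/L

Css = rate / CL = 23.1 / 1.49 = 15.50 mg/L
k = ln 2 / 10.0 = 0.06931 h⁻¹
C(t) = Css (1 − e^(−kt)) = 15.50 × (1 − e^(−2.315)) = 15.50 × 0.9012 ≈ 14.0 mg/L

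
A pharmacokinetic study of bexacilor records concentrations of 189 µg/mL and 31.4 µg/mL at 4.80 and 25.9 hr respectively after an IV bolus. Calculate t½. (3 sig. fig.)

k = ln(C₁/C₂) / (t₂ − t₁) = ln(189/31.4) / (25.9 − 4.80)
  = 1.795 / 21.10 = 0.08507 hr⁻¹
t½ = ln 2 / k = ln 2 / 0.08507 ≈ 8.15 hours

8.15 hours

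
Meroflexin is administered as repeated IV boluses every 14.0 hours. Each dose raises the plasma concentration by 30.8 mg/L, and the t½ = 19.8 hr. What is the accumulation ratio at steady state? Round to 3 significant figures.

2.58

k = ln 2 / 19.8 = 0.03501 hr⁻¹
Fraction remaining after one interval: e^(−kτ) = e^(−0.03501 × 14.0) = 0.6126
R = 1 / (1 − 0.6126) = 1 / 0.3874 ≈ 2.58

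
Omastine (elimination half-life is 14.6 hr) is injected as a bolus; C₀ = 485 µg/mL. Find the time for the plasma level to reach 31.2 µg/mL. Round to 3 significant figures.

k = ln 2 / 14.6 = 0.04748 hr⁻¹
C(t) = C₀ e^(−kt)  ⇒  t = ln(C₀/C) / k
t = ln(485/31.2) / 0.04748 = 2.744 / 0.04748 ≈ 57.8 hours

57.8 hours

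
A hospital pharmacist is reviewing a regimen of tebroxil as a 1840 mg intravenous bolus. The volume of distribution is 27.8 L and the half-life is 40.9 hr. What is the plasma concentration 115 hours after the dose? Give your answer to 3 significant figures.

C₀ = dose / V = 1840 / 27.8 = 66.19 µg/mL
k = ln 2 / 40.9 = 0.01695 hr⁻¹
C(t) = C₀ e^(−kt) = 66.19 × e^(−0.01695 × 115) = 66.19 × e^(−1.949) = 66.19 × 0.1424 ≈ 9.43 µg/mL

9.43 µg/mL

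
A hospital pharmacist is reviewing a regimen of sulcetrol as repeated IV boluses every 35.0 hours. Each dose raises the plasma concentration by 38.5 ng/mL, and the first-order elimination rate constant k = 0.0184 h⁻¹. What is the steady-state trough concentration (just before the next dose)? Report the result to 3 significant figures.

Fraction remaining after one interval: e^(−kτ) = e^(−0.01840 × 35.0) = 0.5252
R = 1 / (1 − 0.5252) = 2.106
Css,max = 38.5 × 2.106 = 81.08 ng/mL
Css,min = Css,max × e^(−kτ) = 81.08 × 0.5252 ≈ 42.6 ng/mL

42.6 ng/mL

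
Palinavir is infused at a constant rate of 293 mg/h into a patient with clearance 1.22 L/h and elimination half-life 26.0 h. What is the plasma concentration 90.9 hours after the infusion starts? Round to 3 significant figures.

219 µg/mL

Css = rate / CL = 293 / 1.22 = 240.2 µg/mL
k = ln 2 / 26.0 = 0.02666 h⁻¹
C(t) = Css (1 − e^(−kt)) = 240.2 × (1 − e^(−2.423)) = 240.2 × 0.9114 ≈ 219 µg/mL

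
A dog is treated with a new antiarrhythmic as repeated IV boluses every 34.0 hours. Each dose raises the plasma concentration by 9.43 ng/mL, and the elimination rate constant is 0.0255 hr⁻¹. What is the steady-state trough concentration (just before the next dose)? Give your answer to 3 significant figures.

Fraction remaining after one interval: e^(−kτ) = e^(−0.02550 × 34.0) = 0.4202
R = 1 / (1 − 0.4202) = 1.725
Css,max = 9.43 × 1.725 = 16.26 ng/mL
Css,min = Css,max × e^(−kτ) = 16.26 × 0.4202 ≈ 6.83 ng/mL

6.83 ng/mL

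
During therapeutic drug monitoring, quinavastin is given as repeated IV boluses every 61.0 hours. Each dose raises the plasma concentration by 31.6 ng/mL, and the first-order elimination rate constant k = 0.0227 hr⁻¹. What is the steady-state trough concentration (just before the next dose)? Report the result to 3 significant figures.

Fraction remaining after one interval: e^(−kτ) = e^(−0.02270 × 61.0) = 0.2504
R = 1 / (1 − 0.2504) = 1.334
Css,max = 31.6 × 1.334 = 42.16 ng/mL
Css,min = Css,max × e^(−kτ) = 42.16 × 0.2504 ≈ 10.6 ng/mL

10.6 ng/mL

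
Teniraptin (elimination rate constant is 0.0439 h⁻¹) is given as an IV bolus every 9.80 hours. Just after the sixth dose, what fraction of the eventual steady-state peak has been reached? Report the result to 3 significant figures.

f_n = 1 − e^(−nkτ) = 1 − e^(−6 × 0.04390 × 9.80) = 1 − e^(−2.581) = 1 − 0.07567 ≈ 0.924

0.924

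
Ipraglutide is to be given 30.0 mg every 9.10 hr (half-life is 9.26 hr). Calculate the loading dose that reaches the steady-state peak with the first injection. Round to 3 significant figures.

60.7 mg

k = ln 2 / 9.26 = 0.07485 hr⁻¹
Accumulation ratio R = 1 / (1 − e^(−kτ)) = 1 / (1 − e^(−0.07485×9.10)) = 1 / (1 − 0.5060) = 2.024
Loading dose = maintenance dose × R = 30.0 × 2.024 ≈ 60.7 mg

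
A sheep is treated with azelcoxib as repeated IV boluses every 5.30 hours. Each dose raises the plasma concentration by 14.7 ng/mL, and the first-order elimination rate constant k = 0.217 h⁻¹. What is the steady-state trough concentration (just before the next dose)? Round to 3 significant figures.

6.81 ng/mL

Fraction remaining after one interval: e^(−kτ) = e^(−0.2170 × 5.30) = 0.3166
R = 1 / (1 − 0.3166) = 1.463
Css,max = 14.7 × 1.463 = 21.51 ng/mL
Css,min = Css,max × e^(−kτ) = 21.51 × 0.3166 ≈ 6.81 ng/mL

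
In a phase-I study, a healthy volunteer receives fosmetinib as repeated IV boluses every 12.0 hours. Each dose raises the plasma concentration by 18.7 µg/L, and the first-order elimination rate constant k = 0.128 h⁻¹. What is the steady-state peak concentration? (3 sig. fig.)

23.8 µg/L

Fraction remaining after one interval: e^(−kτ) = e^(−0.1280 × 12.0) = 0.2152
R = 1 / (1 − 0.2152) = 1.274
Css,max = 18.7 × 1.274 ≈ 23.8 µg/L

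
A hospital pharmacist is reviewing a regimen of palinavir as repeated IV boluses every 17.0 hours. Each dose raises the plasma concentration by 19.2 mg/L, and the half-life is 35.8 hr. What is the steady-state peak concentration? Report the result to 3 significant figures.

k = ln 2 / 35.8 = 0.01936 hr⁻¹
Fraction remaining after one interval: e^(−kτ) = e^(−0.01936 × 17.0) = 0.7195
R = 1 / (1 − 0.7195) = 3.566
Css,max = 19.2 × 3.566 ≈ 68.5 mg/L

68.5 mg/L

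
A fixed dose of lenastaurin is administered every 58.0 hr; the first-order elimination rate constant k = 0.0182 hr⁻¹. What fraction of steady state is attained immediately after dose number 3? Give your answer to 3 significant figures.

0.958

f_n = 1 − e^(−nkτ) = 1 − e^(−3 × 0.01820 × 58.0) = 1 − e^(−3.167) = 1 − 0.04214 ≈ 0.958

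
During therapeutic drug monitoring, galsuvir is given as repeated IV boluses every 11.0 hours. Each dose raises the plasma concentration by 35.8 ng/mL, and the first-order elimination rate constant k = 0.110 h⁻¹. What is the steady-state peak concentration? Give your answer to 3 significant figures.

Fraction remaining after one interval: e^(−kτ) = e^(−0.1100 × 11.0) = 0.2982
R = 1 / (1 − 0.2982) = 1.425
Css,max = 35.8 × 1.425 ≈ 51.0 ng/mL

51.0 ng/mL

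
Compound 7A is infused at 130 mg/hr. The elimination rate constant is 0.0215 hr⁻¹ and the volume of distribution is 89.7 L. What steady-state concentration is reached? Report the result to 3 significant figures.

CL = k · V = 0.0215 × 89.7 = 1.929 L/hr
Css = rate / CL = 130 / 1.929 ≈ 67.4 mg/L

67.4 mg/L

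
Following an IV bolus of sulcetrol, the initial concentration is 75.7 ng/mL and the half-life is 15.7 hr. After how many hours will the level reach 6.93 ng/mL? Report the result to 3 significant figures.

k = ln 2 / 15.7 = 0.04415 hr⁻¹
C(t) = C₀ e^(−kt)  ⇒  t = ln(C₀/C) / k
t = ln(75.7/6.93) / 0.04415 = 2.391 / 0.04415 ≈ 54.2 hours

54.2 hours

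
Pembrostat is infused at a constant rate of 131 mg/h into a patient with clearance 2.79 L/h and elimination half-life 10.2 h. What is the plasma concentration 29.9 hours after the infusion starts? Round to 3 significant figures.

40.8 µg/mL

Css = rate / CL = 131 / 2.79 = 46.95 µg/mL
k = ln 2 / 10.2 = 0.06796 h⁻¹
C(t) = Css (1 − e^(−kt)) = 46.95 × (1 − e^(−2.032)) = 46.95 × 0.8689 ≈ 40.8 µg/mL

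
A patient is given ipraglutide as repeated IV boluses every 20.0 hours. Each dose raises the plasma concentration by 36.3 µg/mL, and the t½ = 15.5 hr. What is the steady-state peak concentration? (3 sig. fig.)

61.4 µg/mL

k = ln 2 / 15.5 = 0.04472 hr⁻¹
Fraction remaining after one interval: e^(−kτ) = e^(−0.04472 × 20.0) = 0.4089
R = 1 / (1 − 0.4089) = 1.692
Css,max = 36.3 × 1.692 ≈ 61.4 µg/mL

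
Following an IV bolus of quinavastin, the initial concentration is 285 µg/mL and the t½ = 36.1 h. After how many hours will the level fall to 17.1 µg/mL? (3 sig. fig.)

k = ln 2 / 36.1 = 0.01920 h⁻¹
C(t) = C₀ e^(−kt)  ⇒  t = ln(C₀/C) / k
t = ln(285/17.1) / 0.01920 = 2.813 / 0.01920 ≈ 147 hours

147 hours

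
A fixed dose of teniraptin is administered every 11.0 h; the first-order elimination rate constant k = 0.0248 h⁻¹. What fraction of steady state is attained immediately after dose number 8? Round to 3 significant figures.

0.887

f_n = 1 − e^(−nkτ) = 1 − e^(−8 × 0.02480 × 11.0) = 1 − e^(−2.182) = 1 − 0.1128 ≈ 0.887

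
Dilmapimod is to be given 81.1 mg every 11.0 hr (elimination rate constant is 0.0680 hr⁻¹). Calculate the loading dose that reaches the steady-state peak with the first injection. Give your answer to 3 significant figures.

154 mg

Accumulation ratio R = 1 / (1 − e^(−kτ)) = 1 / (1 − e^(−0.06800×11.0)) = 1 / (1 − 0.4733) = 1.899
Loading dose = maintenance dose × R = 81.1 × 1.899 ≈ 154 mg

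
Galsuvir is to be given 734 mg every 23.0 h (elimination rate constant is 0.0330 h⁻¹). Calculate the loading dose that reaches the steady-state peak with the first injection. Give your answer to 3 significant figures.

Accumulation ratio R = 1 / (1 − e^(−kτ)) = 1 / (1 − e^(−0.03300×23.0)) = 1 / (1 − 0.4681) = 1.880
Loading dose = maintenance dose × R = 734 × 1.880 ≈ 1380 mg

1380 mg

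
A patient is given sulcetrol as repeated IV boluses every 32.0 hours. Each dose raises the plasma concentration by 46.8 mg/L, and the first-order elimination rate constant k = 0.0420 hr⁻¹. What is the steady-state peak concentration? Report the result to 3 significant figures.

Fraction remaining after one interval: e^(−kτ) = e^(−0.04200 × 32.0) = 0.2608
R = 1 / (1 − 0.2608) = 1.353
Css,max = 46.8 × 1.353 ≈ 63.3 mg/L

63.3 mg/L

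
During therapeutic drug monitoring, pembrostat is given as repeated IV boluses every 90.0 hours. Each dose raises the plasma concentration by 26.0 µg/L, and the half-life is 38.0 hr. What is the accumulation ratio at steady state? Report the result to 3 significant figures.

1.24

k = ln 2 / 38.0 = 0.01824 hr⁻¹
Fraction remaining after one interval: e^(−kτ) = e^(−0.01824 × 90.0) = 0.1937
R = 1 / (1 − 0.1937) = 1 / 0.8063 ≈ 1.24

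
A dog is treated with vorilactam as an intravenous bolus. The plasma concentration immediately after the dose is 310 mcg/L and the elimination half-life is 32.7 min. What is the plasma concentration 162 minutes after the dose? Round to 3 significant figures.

k = ln 2 / 32.7 = 0.02120 min⁻¹
162 min is 4.954 half-lives, so C = 310 × (1/2)^4.954 = 310 × 0.03226 ≈ 10.0 mcg/L

10.0 mcg/L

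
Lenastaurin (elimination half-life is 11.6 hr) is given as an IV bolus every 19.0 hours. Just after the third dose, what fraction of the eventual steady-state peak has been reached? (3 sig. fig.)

0.967

k = ln 2 / 11.6 = 0.05975 hr⁻¹
f_n = 1 − e^(−nkτ) = 1 − e^(−3 × 0.05975 × 19.0) = 1 − e^(−3.406) = 1 − 0.03317 ≈ 0.967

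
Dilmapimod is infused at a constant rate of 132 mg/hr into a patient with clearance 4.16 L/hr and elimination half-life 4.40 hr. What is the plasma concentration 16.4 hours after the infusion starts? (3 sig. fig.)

29.3 mg/L

Css = rate / CL = 132 / 4.16 = 31.73 mg/L
k = ln 2 / 4.40 = 0.1575 hr⁻¹
C(t) = Css (1 − e^(−kt)) = 31.73 × (1 − e^(−2.584)) = 31.73 × 0.9245 ≈ 29.3 mg/L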